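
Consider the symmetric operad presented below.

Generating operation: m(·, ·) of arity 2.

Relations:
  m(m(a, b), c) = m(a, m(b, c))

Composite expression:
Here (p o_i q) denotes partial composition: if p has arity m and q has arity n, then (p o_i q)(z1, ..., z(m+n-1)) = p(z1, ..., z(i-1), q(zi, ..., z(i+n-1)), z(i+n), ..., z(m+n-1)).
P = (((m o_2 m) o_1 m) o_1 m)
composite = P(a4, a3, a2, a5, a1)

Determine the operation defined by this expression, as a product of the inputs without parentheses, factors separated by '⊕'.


a4 ⊕ a3 ⊕ a2 ⊕ a5 ⊕ a1


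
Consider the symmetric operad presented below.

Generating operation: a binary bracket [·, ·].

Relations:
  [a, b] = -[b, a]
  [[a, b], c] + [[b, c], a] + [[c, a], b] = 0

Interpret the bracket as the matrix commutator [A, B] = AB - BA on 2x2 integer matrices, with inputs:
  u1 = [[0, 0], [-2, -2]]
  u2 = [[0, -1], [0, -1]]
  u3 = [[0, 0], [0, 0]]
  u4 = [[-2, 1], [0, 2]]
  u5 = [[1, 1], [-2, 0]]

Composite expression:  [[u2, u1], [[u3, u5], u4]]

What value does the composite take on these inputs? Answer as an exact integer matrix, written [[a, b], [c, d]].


[u2, u1] = [[2, 2], [2, -2]]
[u3, u5] = [[0, 0], [0, 0]]
[[u3, u5], u4] = [[0, 0], [0, 0]]
[[u2, u1], [[u3, u5], u4]] = [[0, 0], [0, 0]]

[[0, 0], [0, 0]]


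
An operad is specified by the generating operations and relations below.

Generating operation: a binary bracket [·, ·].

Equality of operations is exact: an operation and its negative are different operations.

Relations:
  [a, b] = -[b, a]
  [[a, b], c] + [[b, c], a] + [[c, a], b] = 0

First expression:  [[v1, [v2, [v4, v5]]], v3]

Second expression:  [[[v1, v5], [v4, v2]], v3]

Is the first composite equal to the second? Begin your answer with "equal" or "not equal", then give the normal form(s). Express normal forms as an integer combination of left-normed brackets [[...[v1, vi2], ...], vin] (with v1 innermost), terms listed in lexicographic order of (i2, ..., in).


Reducing the first expression gives [[[[v1, v2], v4], v5], v3] - [[[[v1, v2], v5], v4], v3] - [[[[v1, v4], v5], v2], v3] + [[[[v1, v5], v4], v2], v3]
Reducing the second expression gives -[[[[v1, v5], v2], v4], v3] + [[[[v1, v5], v4], v2], v3]
No match — not equal.

not equal; first: [[[[v1, v2], v4], v5], v3] - [[[[v1, v2], v5], v4], v3] - [[[[v1, v4], v5], v2], v3] + [[[[v1, v5], v4], v2], v3]; second: -[[[[v1, v5], v2], v4], v3] + [[[[v1, v5], v4], v2], v3]


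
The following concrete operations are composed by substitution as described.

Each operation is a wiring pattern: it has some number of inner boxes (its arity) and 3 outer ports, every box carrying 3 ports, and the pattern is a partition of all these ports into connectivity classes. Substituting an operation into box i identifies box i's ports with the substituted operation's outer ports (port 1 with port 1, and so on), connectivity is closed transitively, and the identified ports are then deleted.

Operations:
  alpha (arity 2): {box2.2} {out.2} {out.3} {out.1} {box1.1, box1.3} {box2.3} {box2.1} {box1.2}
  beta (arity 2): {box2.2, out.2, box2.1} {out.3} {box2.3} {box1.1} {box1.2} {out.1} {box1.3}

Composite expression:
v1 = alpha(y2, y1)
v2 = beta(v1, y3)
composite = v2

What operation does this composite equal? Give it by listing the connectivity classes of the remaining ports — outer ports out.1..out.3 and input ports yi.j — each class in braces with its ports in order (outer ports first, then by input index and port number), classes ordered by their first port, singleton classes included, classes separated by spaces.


Connectivity passes through glued beta-boundaries; trace each wire chain.
through alpha, on inputs (y2, y1): {out.1} {out.2} {out.3} {y1.1} {y1.2} {y1.3} {y2.1, y2.3} {y2.2} (out.j = stage outer ports)
through beta, on inputs (y2, y1, y3): {out.1} {out.2, y3.1, y3.2} {out.3} {y1.1} {y1.2} {y1.3} {y2.1, y2.3} {y2.2} {y3.3} (out.j = stage outer ports)

{out.1} {out.2, y3.1, y3.2} {out.3} {y1.1} {y1.2} {y1.3} {y2.1, y2.3} {y2.2} {y3.3}


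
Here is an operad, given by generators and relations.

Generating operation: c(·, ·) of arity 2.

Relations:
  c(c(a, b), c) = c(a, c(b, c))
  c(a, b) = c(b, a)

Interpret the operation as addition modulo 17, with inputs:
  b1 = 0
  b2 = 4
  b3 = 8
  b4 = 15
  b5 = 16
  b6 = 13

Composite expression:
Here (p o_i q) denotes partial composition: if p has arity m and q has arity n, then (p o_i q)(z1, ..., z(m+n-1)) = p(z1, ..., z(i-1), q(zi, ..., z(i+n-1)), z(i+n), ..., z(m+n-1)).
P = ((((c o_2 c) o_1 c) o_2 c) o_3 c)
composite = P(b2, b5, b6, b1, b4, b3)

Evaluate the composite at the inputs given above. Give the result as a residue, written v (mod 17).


c(b6, b1) = 13
c(b5, c(b6, b1)) = 12
c(b2, c(b5, c(b6, b1))) = 16
c(b4, b3) = 6
c(c(b2, c(b5, c(b6, b1))), c(b4, b3)) = 5

5 (mod 17)


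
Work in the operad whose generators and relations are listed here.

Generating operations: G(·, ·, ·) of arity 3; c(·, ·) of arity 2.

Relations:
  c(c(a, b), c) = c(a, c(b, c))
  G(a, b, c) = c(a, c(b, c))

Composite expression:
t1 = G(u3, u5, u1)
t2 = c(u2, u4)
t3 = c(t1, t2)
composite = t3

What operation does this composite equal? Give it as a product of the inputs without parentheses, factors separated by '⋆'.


u3 ⋆ u5 ⋆ u1 ⋆ u2 ⋆ u4

Key point: c is associative — brackets drop, the u-order remains.
G(u3, u5, u1) spells out as u3 ⋆ u5 ⋆ u1
c(u2, u4) spells out as u2 ⋆ u4
c(G(u3, u5, u1), c(u2, u4)) spells out as u3 ⋆ u5 ⋆ u1 ⋆ u2 ⋆ u4


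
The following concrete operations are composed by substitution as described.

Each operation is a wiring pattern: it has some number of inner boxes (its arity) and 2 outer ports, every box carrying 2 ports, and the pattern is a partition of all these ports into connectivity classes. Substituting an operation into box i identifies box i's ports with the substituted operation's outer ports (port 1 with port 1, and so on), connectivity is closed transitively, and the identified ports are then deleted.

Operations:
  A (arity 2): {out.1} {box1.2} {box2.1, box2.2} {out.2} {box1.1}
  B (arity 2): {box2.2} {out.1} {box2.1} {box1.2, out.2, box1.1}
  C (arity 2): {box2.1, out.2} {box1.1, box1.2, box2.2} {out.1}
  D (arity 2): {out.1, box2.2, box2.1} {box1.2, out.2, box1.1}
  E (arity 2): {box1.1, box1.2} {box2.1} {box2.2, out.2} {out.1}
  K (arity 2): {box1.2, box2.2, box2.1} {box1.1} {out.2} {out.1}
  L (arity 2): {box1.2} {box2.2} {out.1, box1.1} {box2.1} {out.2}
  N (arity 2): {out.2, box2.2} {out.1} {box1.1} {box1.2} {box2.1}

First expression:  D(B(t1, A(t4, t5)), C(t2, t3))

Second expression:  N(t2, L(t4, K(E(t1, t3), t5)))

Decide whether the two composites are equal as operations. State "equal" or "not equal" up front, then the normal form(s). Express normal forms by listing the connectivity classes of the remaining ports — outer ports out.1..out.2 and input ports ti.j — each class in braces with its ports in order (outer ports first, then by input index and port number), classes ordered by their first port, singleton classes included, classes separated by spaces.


In normal form, the first expression is {out.1, t3.1} {out.2, t1.1, t1.2} {t2.1, t2.2, t3.2} {t4.1} {t4.2} {t5.1, t5.2}
In normal form, the second expression is {out.1} {out.2} {t1.1, t1.2} {t2.1} {t2.2} {t3.1} {t3.2, t5.1, t5.2} {t4.1} {t4.2}
They disagree, so not equal.

not equal; the first gives {out.1, t3.1} {out.2, t1.1, t1.2} {t2.1, t2.2, t3.2} {t4.1} {t4.2} {t5.1, t5.2} and the second {out.1} {out.2} {t1.1, t1.2} {t2.1} {t2.2} {t3.1} {t3.2, t5.1, t5.2} {t4.1} {t4.2}


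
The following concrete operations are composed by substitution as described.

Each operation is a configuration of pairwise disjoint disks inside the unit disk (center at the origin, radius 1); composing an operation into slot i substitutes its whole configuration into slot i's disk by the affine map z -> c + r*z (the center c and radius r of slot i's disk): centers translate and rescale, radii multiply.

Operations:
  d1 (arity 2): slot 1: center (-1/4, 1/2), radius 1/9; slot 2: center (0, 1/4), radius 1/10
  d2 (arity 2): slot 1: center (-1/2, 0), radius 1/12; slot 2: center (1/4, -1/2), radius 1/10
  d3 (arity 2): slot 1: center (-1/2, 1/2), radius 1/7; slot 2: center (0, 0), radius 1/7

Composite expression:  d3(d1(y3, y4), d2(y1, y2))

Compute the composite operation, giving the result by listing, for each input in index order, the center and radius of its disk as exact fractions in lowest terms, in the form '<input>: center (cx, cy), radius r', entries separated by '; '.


y1: center (-1/14, 0), radius 1/84; y2: center (1/28, -1/14), radius 1/70; y3: center (-15/28, 4/7), radius 1/63; y4: center (-1/2, 15/28), radius 1/70


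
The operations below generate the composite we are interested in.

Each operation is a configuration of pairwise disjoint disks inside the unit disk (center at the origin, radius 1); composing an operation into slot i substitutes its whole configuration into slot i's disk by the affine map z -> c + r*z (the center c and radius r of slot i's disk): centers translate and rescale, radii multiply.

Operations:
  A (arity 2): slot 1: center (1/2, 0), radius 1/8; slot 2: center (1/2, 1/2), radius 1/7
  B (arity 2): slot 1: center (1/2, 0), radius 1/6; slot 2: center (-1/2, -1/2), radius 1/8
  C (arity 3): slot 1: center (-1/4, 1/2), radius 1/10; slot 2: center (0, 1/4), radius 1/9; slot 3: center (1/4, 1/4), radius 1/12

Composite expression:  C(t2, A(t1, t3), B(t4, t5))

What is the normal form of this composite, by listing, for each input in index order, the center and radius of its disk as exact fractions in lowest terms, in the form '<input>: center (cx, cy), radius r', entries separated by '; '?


t1: center (1/18, 1/4), radius 1/72; t2: center (-1/4, 1/2), radius 1/10; t3: center (1/18, 11/36), radius 1/63; t4: center (7/24, 1/4), radius 1/72; t5: center (5/24, 5/24), radius 1/96

Affine substitution under C: radii multiply and t-centers shift.
t2: after 1 affine step, its disk has center (-1/4, 1/2), radius 1/10
t1: after 2 affine steps, its disk has center (1/18, 1/4), radius 1/72
t3: after 2 affine steps, its disk has center (1/18, 11/36), radius 1/63
t4: after 2 affine steps, its disk has center (7/24, 1/4), radius 1/72
t5: after 2 affine steps, its disk has center (5/24, 5/24), radius 1/96


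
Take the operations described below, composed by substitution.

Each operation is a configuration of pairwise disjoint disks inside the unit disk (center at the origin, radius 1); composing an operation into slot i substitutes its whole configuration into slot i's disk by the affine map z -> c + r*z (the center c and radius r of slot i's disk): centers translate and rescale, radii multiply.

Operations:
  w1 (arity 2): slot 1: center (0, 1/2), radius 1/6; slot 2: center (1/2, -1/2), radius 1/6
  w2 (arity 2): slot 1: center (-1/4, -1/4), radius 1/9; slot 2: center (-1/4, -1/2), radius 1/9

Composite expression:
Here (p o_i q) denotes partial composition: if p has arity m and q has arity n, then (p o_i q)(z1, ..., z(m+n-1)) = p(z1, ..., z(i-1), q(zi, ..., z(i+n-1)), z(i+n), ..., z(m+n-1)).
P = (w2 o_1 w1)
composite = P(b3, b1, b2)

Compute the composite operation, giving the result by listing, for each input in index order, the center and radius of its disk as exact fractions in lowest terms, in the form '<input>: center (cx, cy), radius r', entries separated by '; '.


b1: center (-7/36, -11/36), radius 1/54; b2: center (-1/4, -1/2), radius 1/9; b3: center (-1/4, -7/36), radius 1/54

Only the slot chain above each b matters under w2; compose those maps.
input b3: applying the 2 nested substitutions gives center (-1/4, -7/36), radius 1/54
input b1: applying the 2 nested substitutions gives center (-7/36, -11/36), radius 1/54
input b2: applying the 1 nested substitution gives center (-1/4, -1/2), radius 1/9


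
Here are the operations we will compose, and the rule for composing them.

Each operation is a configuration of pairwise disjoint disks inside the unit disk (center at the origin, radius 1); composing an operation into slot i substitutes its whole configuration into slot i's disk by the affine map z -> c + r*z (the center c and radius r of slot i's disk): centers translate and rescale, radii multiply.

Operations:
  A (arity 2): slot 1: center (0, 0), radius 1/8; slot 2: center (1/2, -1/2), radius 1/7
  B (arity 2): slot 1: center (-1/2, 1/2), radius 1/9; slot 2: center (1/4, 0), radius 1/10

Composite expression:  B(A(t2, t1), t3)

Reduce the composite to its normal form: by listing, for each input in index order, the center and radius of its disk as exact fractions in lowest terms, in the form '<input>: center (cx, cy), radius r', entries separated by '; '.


t1: center (-4/9, 4/9), radius 1/63; t2: center (-1/2, 1/2), radius 1/72; t3: center (1/4, 0), radius 1/10

Each t-disk chains the slot maps above it in B; radii multiply.
for t2, the 2-step affine chain lands on center (-1/2, 1/2), radius 1/72
for t1, the 2-step affine chain lands on center (-4/9, 4/9), radius 1/63
for t3, the 1-step affine chain lands on center (1/4, 0), radius 1/10


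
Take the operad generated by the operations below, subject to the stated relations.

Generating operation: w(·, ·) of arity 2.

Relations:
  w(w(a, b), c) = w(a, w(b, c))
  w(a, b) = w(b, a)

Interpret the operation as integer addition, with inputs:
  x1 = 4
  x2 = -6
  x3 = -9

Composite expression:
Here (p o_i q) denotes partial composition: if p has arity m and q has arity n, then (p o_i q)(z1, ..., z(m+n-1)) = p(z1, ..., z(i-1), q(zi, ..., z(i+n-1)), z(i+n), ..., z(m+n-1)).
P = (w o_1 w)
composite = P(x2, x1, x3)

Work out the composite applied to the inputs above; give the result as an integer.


-11


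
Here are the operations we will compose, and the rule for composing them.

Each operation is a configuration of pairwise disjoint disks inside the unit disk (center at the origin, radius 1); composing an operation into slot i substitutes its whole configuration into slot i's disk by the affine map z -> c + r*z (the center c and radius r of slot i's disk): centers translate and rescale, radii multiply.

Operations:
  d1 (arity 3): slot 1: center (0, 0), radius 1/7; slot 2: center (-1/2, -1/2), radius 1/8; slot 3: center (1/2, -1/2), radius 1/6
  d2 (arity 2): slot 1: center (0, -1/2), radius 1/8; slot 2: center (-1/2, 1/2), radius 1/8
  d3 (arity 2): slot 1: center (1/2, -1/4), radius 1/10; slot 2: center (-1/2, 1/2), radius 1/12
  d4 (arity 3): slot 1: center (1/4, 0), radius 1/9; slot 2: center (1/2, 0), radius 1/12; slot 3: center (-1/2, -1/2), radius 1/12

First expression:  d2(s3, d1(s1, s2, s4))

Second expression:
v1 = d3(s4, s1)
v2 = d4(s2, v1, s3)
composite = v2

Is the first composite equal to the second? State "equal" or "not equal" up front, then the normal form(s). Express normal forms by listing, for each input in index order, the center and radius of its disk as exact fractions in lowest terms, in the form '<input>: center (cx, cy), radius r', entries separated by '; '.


not equal; the first gives s1: center (-1/2, 1/2), radius 1/56; s2: center (-9/16, 7/16), radius 1/64; s3: center (0, -1/2), radius 1/8; s4: center (-7/16, 7/16), radius 1/48 and the second s1: center (11/24, 1/24), radius 1/144; s2: center (1/4, 0), radius 1/9; s3: center (-1/2, -1/2), radius 1/12; s4: center (13/24, -1/48), radius 1/120


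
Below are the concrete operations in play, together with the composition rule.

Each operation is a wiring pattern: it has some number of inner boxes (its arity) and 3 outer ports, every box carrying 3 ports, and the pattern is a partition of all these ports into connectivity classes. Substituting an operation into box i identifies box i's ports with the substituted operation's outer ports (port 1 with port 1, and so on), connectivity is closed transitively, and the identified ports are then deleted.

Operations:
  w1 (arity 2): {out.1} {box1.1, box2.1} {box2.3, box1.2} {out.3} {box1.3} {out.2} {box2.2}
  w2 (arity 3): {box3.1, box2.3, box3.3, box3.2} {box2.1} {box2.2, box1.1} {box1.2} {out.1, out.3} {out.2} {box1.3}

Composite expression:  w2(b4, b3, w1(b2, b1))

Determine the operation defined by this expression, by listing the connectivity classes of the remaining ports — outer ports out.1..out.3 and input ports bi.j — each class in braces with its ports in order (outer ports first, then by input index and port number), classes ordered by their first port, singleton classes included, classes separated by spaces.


{out.1, out.3} {out.2} {b1.1, b2.1} {b1.2} {b1.3, b2.2} {b2.3} {b3.1} {b3.2, b4.1} {b3.3} {b4.2} {b4.3}

Reachability decides: close wires over w2-identified ports.
after w1, the pattern on (b2, b1) reads {out.1} {out.2} {out.3} {b1.1, b2.1} {b1.2} {b1.3, b2.2} {b2.3} (out.j = its outer ports)
after w2, the pattern on (b4, b3, b2, b1) reads {out.1, out.3} {out.2} {b1.1, b2.1} {b1.2} {b1.3, b2.2} {b2.3} {b3.1} {b3.2, b4.1} {b3.3} {b4.2} {b4.3} (out.j = its outer ports)


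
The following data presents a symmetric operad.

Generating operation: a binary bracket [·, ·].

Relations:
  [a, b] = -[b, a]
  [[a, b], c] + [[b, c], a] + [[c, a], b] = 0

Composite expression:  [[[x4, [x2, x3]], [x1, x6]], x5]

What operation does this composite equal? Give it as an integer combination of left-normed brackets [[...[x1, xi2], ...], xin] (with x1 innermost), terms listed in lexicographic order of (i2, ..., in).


[[[[[x1, x6], x2], x3], x4], x5] - [[[[[x1, x6], x3], x2], x4], x5] - [[[[[x1, x6], x4], x2], x3], x5] + [[[[[x1, x6], x4], x3], x2], x5]

A multilinear Lie element is pinned by x1-initial words (x1 innermost).
Composite bracket: [[[x4, [x2, x3]], [x1, x6]], x5]
Under [a, b] = ab - ba we get 32 signed associative words (2^5 = 32).
Only words starting with x1 matter:
  word x1x6x2x3x4x5 has sign +1, contributing +[[[[[x1, x6], x2], x3], x4], x5]
  word x1x6x3x2x4x5 has sign -1, contributing -[[[[[x1, x6], x3], x2], x4], x5]
  word x1x6x4x2x3x5 has sign -1, contributing -[[[[[x1, x6], x4], x2], x3], x5]
  word x1x6x4x3x2x5 has sign +1, contributing +[[[[[x1, x6], x4], x3], x2], x5]


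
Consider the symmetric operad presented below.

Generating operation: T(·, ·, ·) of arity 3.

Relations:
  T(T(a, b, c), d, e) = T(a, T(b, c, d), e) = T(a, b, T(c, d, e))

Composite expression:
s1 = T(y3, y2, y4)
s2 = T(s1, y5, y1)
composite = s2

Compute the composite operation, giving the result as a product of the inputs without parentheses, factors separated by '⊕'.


y3 ⊕ y2 ⊕ y4 ⊕ y5 ⊕ y1

All parenthesizations of T agree; list the y-inputs left to right.
T(y3, y2, y4) collapses to y3 ⊕ y2 ⊕ y4
T(T(y3, y2, y4), y5, y1) collapses to y3 ⊕ y2 ⊕ y4 ⊕ y5 ⊕ y1


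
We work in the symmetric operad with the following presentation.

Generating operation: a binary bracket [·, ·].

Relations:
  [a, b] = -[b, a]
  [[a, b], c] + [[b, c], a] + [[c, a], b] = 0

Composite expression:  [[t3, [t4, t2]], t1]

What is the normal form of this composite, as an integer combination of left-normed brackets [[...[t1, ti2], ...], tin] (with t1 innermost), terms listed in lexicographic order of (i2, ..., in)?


-[[[t1, t2], t4], t3] + [[[t1, t3], t2], t4] - [[[t1, t3], t4], t2] + [[[t1, t4], t2], t3]

A multilinear Lie element is pinned by t1-initial words (t1 innermost).
Composite bracket: [[t3, [t4, t2]], t1]
Each bracket splits as ab - ba, giving 8 signed words (2^3 = 8).
Coefficients come from the t1-initial words:
  sign of t1t2t4t3 is -1, so it contributes -[[[t1, t2], t4], t3]
  sign of t1t3t2t4 is +1, so it contributes +[[[t1, t3], t2], t4]
  sign of t1t3t4t2 is -1, so it contributes -[[[t1, t3], t4], t2]
  sign of t1t4t2t3 is +1, so it contributes +[[[t1, t4], t2], t3]


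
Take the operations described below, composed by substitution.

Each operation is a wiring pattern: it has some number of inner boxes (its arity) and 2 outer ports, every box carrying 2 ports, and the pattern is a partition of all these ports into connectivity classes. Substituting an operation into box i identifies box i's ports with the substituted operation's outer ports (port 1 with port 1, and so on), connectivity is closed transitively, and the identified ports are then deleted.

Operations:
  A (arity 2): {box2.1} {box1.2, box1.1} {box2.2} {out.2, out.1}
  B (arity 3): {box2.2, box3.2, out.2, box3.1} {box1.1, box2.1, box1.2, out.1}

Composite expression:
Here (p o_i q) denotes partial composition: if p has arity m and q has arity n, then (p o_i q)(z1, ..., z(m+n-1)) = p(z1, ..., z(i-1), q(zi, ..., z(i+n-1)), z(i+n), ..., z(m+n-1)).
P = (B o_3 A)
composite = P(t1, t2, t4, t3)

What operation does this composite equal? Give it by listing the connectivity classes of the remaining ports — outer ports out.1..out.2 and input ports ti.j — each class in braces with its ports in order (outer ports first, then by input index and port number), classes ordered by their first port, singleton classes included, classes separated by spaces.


{out.1, t1.1, t1.2, t2.1} {out.2, t2.2} {t3.1} {t3.2} {t4.1, t4.2}

After gluing at B, chains via deleted ports link the t-ports.
after A, the pattern on (t4, t3) reads {out.1, out.2} {t3.1} {t3.2} {t4.1, t4.2} (out.j = its outer ports)
after B, the pattern on (t1, t2, t4, t3) reads {out.1, t1.1, t1.2, t2.1} {out.2, t2.2} {t3.1} {t3.2} {t4.1, t4.2} (out.j = its outer ports)


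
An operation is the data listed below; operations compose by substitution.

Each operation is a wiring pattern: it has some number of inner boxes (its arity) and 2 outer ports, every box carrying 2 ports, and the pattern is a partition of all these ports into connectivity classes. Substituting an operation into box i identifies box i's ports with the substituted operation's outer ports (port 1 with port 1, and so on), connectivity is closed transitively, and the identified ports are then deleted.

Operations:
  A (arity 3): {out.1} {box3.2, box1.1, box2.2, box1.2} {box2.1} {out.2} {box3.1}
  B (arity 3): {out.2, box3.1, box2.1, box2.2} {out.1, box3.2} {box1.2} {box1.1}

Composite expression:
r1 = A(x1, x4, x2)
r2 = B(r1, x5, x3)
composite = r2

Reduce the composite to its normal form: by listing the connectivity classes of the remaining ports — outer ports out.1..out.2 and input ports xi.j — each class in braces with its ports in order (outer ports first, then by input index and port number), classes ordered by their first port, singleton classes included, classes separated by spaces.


{out.1, x3.2} {out.2, x3.1, x5.1, x5.2} {x1.1, x1.2, x2.2, x4.2} {x2.1} {x4.1}


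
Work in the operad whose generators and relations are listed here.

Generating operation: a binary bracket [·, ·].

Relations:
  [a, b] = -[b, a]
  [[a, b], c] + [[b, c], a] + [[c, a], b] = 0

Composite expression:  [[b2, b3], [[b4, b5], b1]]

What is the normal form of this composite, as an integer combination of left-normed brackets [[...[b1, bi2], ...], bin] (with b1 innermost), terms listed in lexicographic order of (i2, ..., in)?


[[[[b1, b4], b5], b2], b3] - [[[[b1, b4], b5], b3], b2] - [[[[b1, b5], b4], b2], b3] + [[[[b1, b5], b4], b3], b2]

A multilinear Lie element is pinned by b1-initial words (b1 innermost).
Composite bracket: [[b2, b3], [[b4, b5], b1]]
Under [a, b] = ab - ba we get 16 signed associative words (2^4 = 16).
Keep just the words that open with b1:
  from b1b4b5b2b3, sign +1: term +[[[[b1, b4], b5], b2], b3]
  from b1b4b5b3b2, sign -1: term -[[[[b1, b4], b5], b3], b2]
  from b1b5b4b2b3, sign -1: term -[[[[b1, b5], b4], b2], b3]
  from b1b5b4b3b2, sign +1: term +[[[[b1, b5], b4], b3], b2]


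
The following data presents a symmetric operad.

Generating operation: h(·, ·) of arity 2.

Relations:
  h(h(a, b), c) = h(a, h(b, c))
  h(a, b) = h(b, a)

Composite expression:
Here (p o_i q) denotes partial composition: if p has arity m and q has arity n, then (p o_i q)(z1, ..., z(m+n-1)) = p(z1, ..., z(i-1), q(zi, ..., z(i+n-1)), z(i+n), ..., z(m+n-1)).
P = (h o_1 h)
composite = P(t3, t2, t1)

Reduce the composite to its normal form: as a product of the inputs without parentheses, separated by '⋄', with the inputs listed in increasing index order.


t1 ⋄ t2 ⋄ t3

Any arrangement under h is one operation, so sort the t-inputs.
h(t3, t2) unparenthesizes to t3 ⋄ t2
h(h(t3, t2), t1) unparenthesizes to t3 ⋄ t2 ⋄ t1
putting the inputs in ascending order: t1 ⋄ t2 ⋄ t3


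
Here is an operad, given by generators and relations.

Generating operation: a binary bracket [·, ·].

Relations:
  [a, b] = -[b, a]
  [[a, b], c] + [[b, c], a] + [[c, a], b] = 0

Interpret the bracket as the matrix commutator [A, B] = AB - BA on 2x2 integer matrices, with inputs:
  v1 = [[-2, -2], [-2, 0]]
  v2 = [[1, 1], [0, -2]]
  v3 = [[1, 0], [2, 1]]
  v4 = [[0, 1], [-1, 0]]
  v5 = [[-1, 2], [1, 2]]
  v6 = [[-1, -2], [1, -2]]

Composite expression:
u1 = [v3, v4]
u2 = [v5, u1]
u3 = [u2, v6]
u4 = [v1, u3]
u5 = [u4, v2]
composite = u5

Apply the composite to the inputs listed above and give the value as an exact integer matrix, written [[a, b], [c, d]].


[[8, -64], [-24, -8]]


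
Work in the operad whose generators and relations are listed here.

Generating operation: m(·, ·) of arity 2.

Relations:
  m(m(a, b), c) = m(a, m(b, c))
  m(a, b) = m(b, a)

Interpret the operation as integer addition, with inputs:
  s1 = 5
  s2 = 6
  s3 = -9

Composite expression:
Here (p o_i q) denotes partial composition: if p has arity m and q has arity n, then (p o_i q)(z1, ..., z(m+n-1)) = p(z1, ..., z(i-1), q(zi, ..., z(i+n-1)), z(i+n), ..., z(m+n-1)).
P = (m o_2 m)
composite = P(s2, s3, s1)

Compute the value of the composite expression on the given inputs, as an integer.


2

m(s3, s1) = -4
m(s2, m(s3, s1)) = 2


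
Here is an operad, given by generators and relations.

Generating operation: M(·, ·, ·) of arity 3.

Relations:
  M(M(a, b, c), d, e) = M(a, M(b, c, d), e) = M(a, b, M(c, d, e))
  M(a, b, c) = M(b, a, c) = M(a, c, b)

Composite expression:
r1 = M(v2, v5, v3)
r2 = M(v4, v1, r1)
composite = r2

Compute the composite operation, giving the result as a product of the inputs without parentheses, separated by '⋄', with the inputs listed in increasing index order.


v1 ⋄ v2 ⋄ v3 ⋄ v4 ⋄ v5

Shape and order are irrelevant to M; the v-input set decides.
M(v2, v5, v3) unparenthesizes to v2 ⋄ v5 ⋄ v3
M(v4, v1, M(v2, v5, v3)) unparenthesizes to v4 ⋄ v1 ⋄ v2 ⋄ v5 ⋄ v3
sorting the factors by input index: v1 ⋄ v2 ⋄ v3 ⋄ v4 ⋄ v5


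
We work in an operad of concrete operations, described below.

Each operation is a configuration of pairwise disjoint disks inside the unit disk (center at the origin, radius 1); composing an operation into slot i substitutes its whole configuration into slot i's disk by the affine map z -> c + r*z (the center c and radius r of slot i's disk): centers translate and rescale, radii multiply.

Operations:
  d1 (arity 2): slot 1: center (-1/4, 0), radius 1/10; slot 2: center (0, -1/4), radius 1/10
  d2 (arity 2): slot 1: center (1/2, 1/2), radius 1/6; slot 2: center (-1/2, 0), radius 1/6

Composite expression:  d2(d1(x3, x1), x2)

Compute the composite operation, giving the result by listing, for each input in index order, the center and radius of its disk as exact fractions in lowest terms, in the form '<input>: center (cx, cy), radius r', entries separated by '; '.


x1: center (1/2, 11/24), radius 1/60; x2: center (-1/2, 0), radius 1/6; x3: center (11/24, 1/2), radius 1/60

Affine substitution under d2: radii multiply and x-centers shift.
for x3, the 2-step affine chain lands on center (11/24, 1/2), radius 1/60
for x1, the 2-step affine chain lands on center (1/2, 11/24), radius 1/60
for x2, the 1-step affine chain lands on center (-1/2, 0), radius 1/6


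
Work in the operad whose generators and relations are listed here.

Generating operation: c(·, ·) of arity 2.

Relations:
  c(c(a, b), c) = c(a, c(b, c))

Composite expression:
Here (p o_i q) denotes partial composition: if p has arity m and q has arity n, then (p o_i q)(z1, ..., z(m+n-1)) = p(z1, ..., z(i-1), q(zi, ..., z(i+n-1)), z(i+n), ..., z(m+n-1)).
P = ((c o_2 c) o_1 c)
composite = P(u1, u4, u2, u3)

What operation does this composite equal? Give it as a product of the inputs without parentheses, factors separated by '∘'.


Key point: c is associative — brackets drop, the u-order remains.
c(u1, u4) collapses to u1 ∘ u4
c(u2, u3) collapses to u2 ∘ u3
c(c(u1, u4), c(u2, u3)) collapses to u1 ∘ u4 ∘ u2 ∘ u3

u1 ∘ u4 ∘ u2 ∘ u3


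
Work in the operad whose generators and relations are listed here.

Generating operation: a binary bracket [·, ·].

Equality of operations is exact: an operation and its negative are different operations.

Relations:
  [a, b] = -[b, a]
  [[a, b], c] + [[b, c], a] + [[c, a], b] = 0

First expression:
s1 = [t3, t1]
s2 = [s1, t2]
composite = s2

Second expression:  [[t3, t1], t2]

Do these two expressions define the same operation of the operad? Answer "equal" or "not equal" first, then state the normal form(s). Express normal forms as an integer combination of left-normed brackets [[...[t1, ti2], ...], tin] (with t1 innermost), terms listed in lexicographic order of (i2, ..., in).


equal; both compose to -[[t1, t3], t2]


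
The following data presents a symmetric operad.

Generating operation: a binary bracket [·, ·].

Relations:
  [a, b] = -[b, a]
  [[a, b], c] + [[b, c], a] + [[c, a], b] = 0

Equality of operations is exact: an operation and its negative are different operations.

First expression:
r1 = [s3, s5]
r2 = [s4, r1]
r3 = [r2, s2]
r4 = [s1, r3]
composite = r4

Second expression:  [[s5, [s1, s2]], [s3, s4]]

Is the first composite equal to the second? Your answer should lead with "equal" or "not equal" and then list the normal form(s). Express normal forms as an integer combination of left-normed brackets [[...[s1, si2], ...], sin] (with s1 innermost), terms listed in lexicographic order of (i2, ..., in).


not equal; first: [[[[s1, s2], s3], s5], s4] - [[[[s1, s2], s4], s3], s5] + [[[[s1, s2], s4], s5], s3] - [[[[s1, s2], s5], s3], s4] - [[[[s1, s3], s5], s4], s2] + [[[[s1, s4], s3], s5], s2] - [[[[s1, s4], s5], s3], s2] + [[[[s1, s5], s3], s4], s2]; second: -[[[[s1, s2], s5], s3], s4] + [[[[s1, s2], s5], s4], s3]

In normal form, the first expression is [[[[s1, s2], s3], s5], s4] - [[[[s1, s2], s4], s3], s5] + [[[[s1, s2], s4], s5], s3] - [[[[s1, s2], s5], s3], s4] - [[[[s1, s3], s5], s4], s2] + [[[[s1, s4], s3], s5], s2] - [[[[s1, s4], s5], s3], s2] + [[[[s1, s5], s3], s4], s2]
In normal form, the second expression is -[[[[s1, s2], s5], s3], s4] + [[[[s1, s2], s5], s4], s3]
The forms do not match — not equal.


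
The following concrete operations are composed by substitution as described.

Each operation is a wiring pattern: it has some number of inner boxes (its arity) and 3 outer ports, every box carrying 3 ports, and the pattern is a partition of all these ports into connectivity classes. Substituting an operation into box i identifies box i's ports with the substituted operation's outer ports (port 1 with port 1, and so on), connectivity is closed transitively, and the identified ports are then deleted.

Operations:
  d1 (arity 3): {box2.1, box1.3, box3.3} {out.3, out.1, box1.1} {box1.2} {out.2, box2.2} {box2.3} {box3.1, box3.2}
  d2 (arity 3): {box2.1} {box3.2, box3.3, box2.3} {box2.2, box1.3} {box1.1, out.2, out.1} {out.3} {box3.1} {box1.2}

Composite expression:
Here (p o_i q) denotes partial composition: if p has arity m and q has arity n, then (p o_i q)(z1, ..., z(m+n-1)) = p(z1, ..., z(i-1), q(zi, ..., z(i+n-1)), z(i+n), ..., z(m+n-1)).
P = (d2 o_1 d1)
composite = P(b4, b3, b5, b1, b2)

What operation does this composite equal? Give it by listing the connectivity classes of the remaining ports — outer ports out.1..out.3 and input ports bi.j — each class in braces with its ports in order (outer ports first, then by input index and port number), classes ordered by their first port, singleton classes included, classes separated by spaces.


{out.1, out.2, b1.2, b4.1} {out.3} {b1.1} {b1.3, b2.2, b2.3} {b2.1} {b3.1, b4.3, b5.3} {b3.2} {b3.3} {b4.2} {b5.1, b5.2}


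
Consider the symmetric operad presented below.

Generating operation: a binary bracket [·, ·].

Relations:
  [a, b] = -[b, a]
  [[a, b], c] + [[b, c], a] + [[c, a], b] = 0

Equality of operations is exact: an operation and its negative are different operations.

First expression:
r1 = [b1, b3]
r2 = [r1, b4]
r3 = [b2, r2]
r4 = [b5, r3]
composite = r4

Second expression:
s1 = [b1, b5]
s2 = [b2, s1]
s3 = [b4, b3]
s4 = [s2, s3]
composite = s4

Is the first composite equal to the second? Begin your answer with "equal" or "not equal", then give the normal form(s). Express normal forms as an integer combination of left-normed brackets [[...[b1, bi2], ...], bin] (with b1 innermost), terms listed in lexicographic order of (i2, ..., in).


not equal: they reduce to [[[[b1, b3], b4], b2], b5] and [[[[b1, b5], b2], b3], b4] - [[[[b1, b5], b2], b4], b3]

The first expression, normalized: [[[[b1, b3], b4], b2], b5]
The second expression, normalized: [[[[b1, b5], b2], b3], b4] - [[[[b1, b5], b2], b4], b3]
The forms do not match — not equal.


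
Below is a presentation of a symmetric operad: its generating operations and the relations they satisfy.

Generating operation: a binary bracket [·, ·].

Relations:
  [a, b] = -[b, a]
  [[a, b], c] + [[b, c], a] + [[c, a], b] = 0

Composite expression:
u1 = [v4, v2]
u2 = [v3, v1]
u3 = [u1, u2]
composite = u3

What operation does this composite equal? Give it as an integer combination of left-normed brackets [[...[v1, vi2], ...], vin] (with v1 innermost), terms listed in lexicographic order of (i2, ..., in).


-[[[v1, v3], v2], v4] + [[[v1, v3], v4], v2]

In the tensor algebra, words opening v1 carry the v1-anchored form.
Composite bracket: [[v4, v2], [v3, v1]]
Full expansion: 8 signed words from ab - ba (2^3 = 8).
Collect the words opening with v1:
  sign of v1v3v2v4 is -1, so it contributes -[[[v1, v3], v2], v4]
  sign of v1v3v4v2 is +1, so it contributes +[[[v1, v3], v4], v2]


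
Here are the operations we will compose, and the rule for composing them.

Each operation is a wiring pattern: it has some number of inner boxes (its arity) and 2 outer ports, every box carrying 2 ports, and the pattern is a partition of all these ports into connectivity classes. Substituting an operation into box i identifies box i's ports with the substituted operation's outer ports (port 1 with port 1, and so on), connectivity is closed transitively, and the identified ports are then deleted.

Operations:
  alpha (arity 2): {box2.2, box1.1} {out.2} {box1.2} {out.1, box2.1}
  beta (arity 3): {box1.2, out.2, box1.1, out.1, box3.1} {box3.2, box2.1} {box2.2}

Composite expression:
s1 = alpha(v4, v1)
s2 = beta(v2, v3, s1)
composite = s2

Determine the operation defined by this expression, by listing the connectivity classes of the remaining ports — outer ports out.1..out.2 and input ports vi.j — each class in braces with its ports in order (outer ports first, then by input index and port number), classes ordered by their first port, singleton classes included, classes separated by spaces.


{out.1, out.2, v1.1, v2.1, v2.2} {v1.2, v4.1} {v3.1} {v3.2} {v4.2}


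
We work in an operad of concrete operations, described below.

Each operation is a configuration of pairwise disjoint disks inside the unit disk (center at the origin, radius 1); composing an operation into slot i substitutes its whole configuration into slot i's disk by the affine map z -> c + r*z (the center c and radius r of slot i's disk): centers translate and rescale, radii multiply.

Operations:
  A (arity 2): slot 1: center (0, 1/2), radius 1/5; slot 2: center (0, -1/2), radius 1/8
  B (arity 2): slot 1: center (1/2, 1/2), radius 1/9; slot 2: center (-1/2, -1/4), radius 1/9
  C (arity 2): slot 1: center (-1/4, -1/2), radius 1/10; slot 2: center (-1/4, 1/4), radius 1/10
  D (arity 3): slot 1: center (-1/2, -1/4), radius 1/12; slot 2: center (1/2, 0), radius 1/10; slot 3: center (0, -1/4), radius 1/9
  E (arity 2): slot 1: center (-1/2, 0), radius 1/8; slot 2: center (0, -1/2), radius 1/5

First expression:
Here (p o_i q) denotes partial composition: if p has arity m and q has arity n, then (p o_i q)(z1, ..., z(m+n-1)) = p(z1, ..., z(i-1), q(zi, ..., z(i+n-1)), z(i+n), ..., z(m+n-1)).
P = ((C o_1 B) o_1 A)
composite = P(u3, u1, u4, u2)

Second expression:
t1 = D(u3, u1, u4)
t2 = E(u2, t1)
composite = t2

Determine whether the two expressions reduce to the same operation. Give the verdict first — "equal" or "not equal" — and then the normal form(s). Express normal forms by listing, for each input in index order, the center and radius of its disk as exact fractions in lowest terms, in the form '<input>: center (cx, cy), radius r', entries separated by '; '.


Reducing the first expression gives u1: center (-1/5, -41/90), radius 1/720; u2: center (-1/4, 1/4), radius 1/10; u3: center (-1/5, -4/9), radius 1/450; u4: center (-3/10, -21/40), radius 1/90
Reducing the second expression gives u1: center (1/10, -1/2), radius 1/50; u2: center (-1/2, 0), radius 1/8; u3: center (-1/10, -11/20), radius 1/60; u4: center (0, -11/20), radius 1/45
They disagree, so not equal.

not equal — first u1: center (-1/5, -41/90), radius 1/720; u2: center (-1/4, 1/4), radius 1/10; u3: center (-1/5, -4/9), radius 1/450; u4: center (-3/10, -21/40), radius 1/90, second u1: center (1/10, -1/2), radius 1/50; u2: center (-1/2, 0), radius 1/8; u3: center (-1/10, -11/20), radius 1/60; u4: center (0, -11/20), radius 1/45


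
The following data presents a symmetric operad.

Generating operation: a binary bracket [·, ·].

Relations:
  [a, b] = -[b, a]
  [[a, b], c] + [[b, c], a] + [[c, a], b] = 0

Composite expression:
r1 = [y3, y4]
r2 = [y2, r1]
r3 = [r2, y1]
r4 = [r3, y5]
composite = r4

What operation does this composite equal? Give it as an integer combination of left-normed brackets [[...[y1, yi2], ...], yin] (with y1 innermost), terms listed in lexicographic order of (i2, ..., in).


Skip Jacobi rewriting: expand, keep y1-initial words, read off terms.
Composite bracket: [[[y2, [y3, y4]], y1], y5]
Full expansion: 16 signed words from ab - ba (2^4 = 16).
Coefficients come from the y1-initial words:
  word y1y2y3y4y5 has sign -1, contributing -[[[[y1, y2], y3], y4], y5]
  word y1y2y4y3y5 has sign +1, contributing +[[[[y1, y2], y4], y3], y5]
  word y1y3y4y2y5 has sign +1, contributing +[[[[y1, y3], y4], y2], y5]
  word y1y4y3y2y5 has sign -1, contributing -[[[[y1, y4], y3], y2], y5]

-[[[[y1, y2], y3], y4], y5] + [[[[y1, y2], y4], y3], y5] + [[[[y1, y3], y4], y2], y5] - [[[[y1, y4], y3], y2], y5]


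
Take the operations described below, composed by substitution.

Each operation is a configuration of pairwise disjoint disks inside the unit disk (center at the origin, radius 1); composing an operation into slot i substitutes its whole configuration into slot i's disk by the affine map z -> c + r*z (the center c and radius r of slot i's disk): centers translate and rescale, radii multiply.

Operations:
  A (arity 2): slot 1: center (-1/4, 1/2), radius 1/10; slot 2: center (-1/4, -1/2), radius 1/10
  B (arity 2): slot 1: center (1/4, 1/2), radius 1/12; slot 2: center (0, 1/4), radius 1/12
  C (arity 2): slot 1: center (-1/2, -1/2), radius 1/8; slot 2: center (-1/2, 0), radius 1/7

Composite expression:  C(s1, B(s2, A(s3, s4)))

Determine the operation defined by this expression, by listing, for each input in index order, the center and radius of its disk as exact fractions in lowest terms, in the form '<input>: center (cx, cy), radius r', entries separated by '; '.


s1: center (-1/2, -1/2), radius 1/8; s2: center (-13/28, 1/14), radius 1/84; s3: center (-169/336, 1/24), radius 1/840; s4: center (-169/336, 5/168), radius 1/840


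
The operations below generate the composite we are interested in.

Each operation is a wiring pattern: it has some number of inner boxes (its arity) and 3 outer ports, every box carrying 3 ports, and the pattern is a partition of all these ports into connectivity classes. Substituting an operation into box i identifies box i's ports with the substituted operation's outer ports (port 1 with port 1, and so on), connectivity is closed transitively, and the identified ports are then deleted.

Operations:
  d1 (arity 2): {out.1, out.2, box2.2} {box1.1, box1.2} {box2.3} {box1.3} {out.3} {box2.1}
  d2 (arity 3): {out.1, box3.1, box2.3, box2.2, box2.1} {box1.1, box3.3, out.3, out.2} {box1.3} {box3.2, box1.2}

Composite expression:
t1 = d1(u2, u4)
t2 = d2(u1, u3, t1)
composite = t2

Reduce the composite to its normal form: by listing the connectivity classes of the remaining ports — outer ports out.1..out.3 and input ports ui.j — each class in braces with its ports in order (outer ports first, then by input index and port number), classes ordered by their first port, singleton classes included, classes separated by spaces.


Reachability decides: close wires over d2-identified ports.
composing d1 on (u2, u4), with out.j its own outer ports: {out.1, out.2, u4.2} {out.3} {u2.1, u2.2} {u2.3} {u4.1} {u4.3}
composing d2 on (u1, u3, u2, u4), with out.j its own outer ports: {out.1, u1.2, u3.1, u3.2, u3.3, u4.2} {out.2, out.3, u1.1} {u1.3} {u2.1, u2.2} {u2.3} {u4.1} {u4.3}

{out.1, u1.2, u3.1, u3.2, u3.3, u4.2} {out.2, out.3, u1.1} {u1.3} {u2.1, u2.2} {u2.3} {u4.1} {u4.3}
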